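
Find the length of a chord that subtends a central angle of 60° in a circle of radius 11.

Drop a perpendicular from the center to the chord, bisecting both the chord and the central angle.
Each half-chord = r sin(θ/2) = 11 sin(30°).
The full chord = 2 × 11 × sin(30°) = 11.

11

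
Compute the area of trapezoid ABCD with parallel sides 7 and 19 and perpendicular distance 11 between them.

Area of a trapezoid = (base1 + base2) * height / 2
Area = (7 + 19) * 11 / 2
Area = 26 * 11 / 2
Area = 286 / 2
Area = 143

143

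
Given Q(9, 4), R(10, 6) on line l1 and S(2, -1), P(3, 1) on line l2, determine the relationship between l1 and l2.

Slope of line 1: m1 = (6 - 4)/(10 - 9) = 2/1 = 2
Slope of line 2: m2 = (1 - -1)/(3 - 2) = 2/1 = 2
Since m1 = m2 = 2, the lines are parallel.

Parallel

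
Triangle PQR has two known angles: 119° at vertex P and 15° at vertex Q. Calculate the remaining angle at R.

angle R = 180 - 119 - 15 = 46 degrees.

46 degrees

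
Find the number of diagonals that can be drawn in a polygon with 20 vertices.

The number of diagonals in an n-gon is n(n - 3)/2.
For n = 20: 20(20 - 3)/2 = 20 × 17 / 2 = 170.

170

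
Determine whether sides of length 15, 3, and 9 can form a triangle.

Check the triangle inequality: 3 + 9 = 12 ≤ 15.
Since the sum of two sides does not exceed the third, no triangle can be formed.

No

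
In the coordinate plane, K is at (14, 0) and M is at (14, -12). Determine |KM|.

d = sqrt((14 - 14)^2 + (-12 - 0)^2)
d = sqrt(0^2 + -12^2)
d = sqrt(0 + 144)
d = sqrt(144) = 12

12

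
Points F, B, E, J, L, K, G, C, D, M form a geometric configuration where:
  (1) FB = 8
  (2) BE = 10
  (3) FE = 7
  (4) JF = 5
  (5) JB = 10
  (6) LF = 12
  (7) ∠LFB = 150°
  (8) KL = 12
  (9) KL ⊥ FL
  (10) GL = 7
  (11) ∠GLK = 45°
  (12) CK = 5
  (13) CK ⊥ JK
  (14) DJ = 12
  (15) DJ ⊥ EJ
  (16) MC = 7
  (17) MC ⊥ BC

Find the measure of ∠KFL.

Step 1: By the law of cosines on triangle FLK: FK² = 12² + 12² − 2·12·12·cos(90°) = 288, so FK = 12·√2.
Step 2: By the inverse law of cosines on triangle KFL: cos(∠KFL) = ((12·√2)² + 12² − 12²) / (2·12·√2·12) = 288/407.29 = 0.7071, so ∠KFL = 45°.

Therefore, the measure of angle ∠KFL = 45°.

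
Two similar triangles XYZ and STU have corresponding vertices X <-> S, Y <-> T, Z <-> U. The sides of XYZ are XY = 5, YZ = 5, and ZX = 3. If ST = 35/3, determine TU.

Since the triangles are similar, the ratio of corresponding sides is constant.
Scale factor k = ST / XY = 35/3 / 5 = 7/3
TU = k * YZ = 7/3 * 5 = 35/3

35/3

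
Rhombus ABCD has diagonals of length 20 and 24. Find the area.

Area = (20 * 24) / 2 = 480 / 2 = 240

240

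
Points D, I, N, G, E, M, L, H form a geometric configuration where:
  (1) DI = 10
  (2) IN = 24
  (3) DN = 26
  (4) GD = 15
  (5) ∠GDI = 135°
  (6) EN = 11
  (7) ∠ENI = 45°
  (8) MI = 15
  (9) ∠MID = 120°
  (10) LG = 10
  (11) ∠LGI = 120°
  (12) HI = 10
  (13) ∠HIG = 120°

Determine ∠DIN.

Step 1: By the inverse law of cosines on triangle DIN: cos(∠DIN) = (10² + 24² − 26²) / (2·10·24) = 0/480 = 0, so ∠DIN = 90°.

Therefore, the measure of angle ∠DIN = 90°.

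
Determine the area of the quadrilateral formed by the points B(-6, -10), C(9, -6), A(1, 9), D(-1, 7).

Using the Shoelace formula for a quadrilateral (vertices in order):
Area = (1/2)|sum of (x_i * y_(i+1) - x_(i+1) * y_i)|
Terms: (-6*-6 - 9*-10) = 126, (9*9 - 1*-6) = 87, (1*7 - -1*9) = 16, (-1*-10 - -6*7) = 52
Sum = 281
Area = (1/2)(281) = 281/2

281/2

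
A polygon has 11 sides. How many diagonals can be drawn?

Each of the 11 vertices connects to 8 non-adjacent vertices via diagonals.
Total connections = 11 × 8 = 88, but each diagonal is counted twice.
Number of diagonals = 88 / 2 = 44.

44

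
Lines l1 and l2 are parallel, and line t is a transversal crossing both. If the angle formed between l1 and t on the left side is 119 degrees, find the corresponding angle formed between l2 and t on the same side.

Corresponding angles formed by parallel lines and a transversal are equal.
The given angle is 119 degrees.
The corresponding angle = 119 degrees.

119 degrees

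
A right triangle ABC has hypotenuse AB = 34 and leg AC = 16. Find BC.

By the Pythagorean theorem: BC^2 = AB^2 - AC^2
BC^2 = 34^2 - 16^2 = 1156 - 256 = 900
BC = sqrt(900) = 30

30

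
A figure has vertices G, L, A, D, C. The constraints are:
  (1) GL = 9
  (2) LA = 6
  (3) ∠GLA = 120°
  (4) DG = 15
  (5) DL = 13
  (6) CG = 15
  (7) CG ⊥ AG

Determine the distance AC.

Step 1: By the law of cosines on triangle GLA: GA² = 9² + 6² − 2·9·6·cos(120°) = 171, so GA = 3·√19.
Step 2: By the law of cosines on triangle AGC: AC² = (3·√19)² + 15² − 2·3·√19·15·cos(90°) = 396, so AC = 6·√11.

Therefore, the length of AC = 6·√11.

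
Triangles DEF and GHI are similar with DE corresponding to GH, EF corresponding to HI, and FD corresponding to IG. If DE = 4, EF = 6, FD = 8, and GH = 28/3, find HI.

Since the triangles are similar, the ratio of corresponding sides is constant.
Scale factor k = GH / DE = 28/3 / 4 = 7/3
HI = k * EF = 7/3 * 6 = 14

14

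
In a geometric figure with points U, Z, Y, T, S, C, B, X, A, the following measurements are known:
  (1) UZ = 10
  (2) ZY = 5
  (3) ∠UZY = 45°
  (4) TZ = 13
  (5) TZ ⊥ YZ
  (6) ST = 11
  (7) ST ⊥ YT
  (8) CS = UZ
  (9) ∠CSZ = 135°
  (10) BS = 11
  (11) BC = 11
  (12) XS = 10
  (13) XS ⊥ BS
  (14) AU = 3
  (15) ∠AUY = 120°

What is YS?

Step 1: By the law of cosines on triangle YZT: YT² = 5² + 13² − 2·5·13·cos(90°) = 194, so YT = √194.
Step 2: By the law of cosines on triangle YTS: YS² = √194² + 11² − 2·√194·11·cos(90°) = 315, so YS = 3·√35.

Therefore, the length of YS = 3·√35.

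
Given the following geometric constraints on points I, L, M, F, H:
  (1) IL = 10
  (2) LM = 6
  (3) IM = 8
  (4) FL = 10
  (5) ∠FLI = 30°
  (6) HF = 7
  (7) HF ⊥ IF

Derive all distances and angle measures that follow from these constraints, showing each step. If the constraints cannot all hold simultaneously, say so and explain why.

The constraints are consistent.

Step 1: From IL = 10, LF = 10, and ∠ILF = 30°, by the law of cosines:
  IF² = IL² + LF² - 2·IL·LF·cos(30°) = 100 + 100 - 173.2 = 26.79
  IF ≈ 5.18

Step 2: From IL = 10, IM = 8, LM = 6, by the inverse law of cosines:
  cos(∠LIM) = (IL² + IM² - LM²) / (2·IL·IM)
  ∠LIM = 36.87°

Step 3: From LI = 10, LM = 6, IM = 8, by the inverse law of cosines:
  cos(∠ILM) = (LI² + LM² - IM²) / (2·LI·LM)
  ∠ILM = 53.13°

Step 4: From MI = 8, ML = 6, IL = 10, by the inverse law of cosines:
  cos(∠IML) = (MI² + ML² - IL²) / (2·MI·ML)
  ∠IML = 90°

Step 5: From IF = 5.18, FH = 7, and ∠IFH = 90°, by the law of cosines:
  IH² = IF² + FH² - 2·IF·FH·cos(90°) = 26.79 + 49 - 0 = 75.79
  IH ≈ 8.71

Step 6: From IF = 5.18, IL = 10, FL = 10, by the inverse law of cosines:
  cos(∠FIL) = (IF² + IL² - FL²) / (2·IF·IL)
  ∠FIL = 75°

Step 7: From FI = 5.18, FL = 10, IL = 10, by the inverse law of cosines:
  cos(∠IFL) = (FI² + FL² - IL²) / (2·FI·FL)
  ∠IFL = 75°

Step 8: From IF = 5.18, IH = 8.71, FH = 7, by the inverse law of cosines:
  cos(∠FIH) = (IF² + IH² - FH²) / (2·IF·IH)
  ∠FIH = 53.52°

Step 9: From HF = 7, HI = 8.71, FI = 5.18, by the inverse law of cosines:
  cos(∠FHI) = (HF² + HI² - FI²) / (2·HF·HI)
  ∠FHI = 36.48°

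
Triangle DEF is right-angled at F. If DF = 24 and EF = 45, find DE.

In a right triangle, the square of the hypotenuse equals the sum of the squares of the two legs.
The legs are 24 and 45, so the hypotenuse = sqrt(576 + 2025) = sqrt(2601) = 51.

51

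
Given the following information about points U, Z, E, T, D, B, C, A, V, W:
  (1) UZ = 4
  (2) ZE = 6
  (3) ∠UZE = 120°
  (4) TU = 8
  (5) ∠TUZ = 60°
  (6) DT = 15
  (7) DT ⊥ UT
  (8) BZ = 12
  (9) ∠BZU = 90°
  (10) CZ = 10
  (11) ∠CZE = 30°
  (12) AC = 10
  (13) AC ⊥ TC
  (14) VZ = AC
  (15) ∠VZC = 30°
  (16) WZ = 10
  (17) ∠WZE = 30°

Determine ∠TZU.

Step 1: By the law of cosines on triangle ZUT: ZT² = 4² + 8² − 2·4·8·cos(60°) = 48, so ZT = 4·√3.
Step 2: By the inverse law of cosines on triangle TZU: cos(∠TZU) = ((4·√3)² + 4² − 8²) / (2·4·√3·4) = 0/55.43 = 0, so ∠TZU = 90°.

Therefore, the measure of angle ∠TZU = 90°.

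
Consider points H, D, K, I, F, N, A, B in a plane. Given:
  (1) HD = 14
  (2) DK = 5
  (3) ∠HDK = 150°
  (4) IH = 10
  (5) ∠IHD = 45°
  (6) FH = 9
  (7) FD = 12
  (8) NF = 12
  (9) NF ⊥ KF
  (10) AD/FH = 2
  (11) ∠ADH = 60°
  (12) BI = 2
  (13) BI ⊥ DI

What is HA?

From the given relations: AD = 2·FH = 2·9 = 18.
Step 1: By the law of cosines on triangle HDA: HA² = 14² + 18² − 2·14·18·cos(60°) = 268, so HA = 2·√67.

Therefore, the length of HA = 2·√67.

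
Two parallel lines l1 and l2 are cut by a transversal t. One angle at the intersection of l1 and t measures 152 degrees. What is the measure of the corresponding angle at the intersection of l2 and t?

Corresponding angles are equal: 152 degrees.

152 degrees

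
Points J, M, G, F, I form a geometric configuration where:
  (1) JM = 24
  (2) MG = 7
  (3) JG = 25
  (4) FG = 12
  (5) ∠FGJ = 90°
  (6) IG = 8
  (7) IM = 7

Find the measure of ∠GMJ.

Step 1: By the inverse law of cosines on triangle GMJ: cos(∠GMJ) = (7² + 24² − 25²) / (2·7·24) = 0/336 = 0, so ∠GMJ = 90°.

Therefore, the measure of angle ∠GMJ = 90°.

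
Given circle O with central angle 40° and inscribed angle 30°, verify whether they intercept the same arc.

By the inscribed angle theorem, the inscribed angle for a central angle of 40° should be 40° / 2 = 20°.
The given inscribed angle is 30°, which does not equal 20°.
Therefore, no, they do not correspond to the same arc.

No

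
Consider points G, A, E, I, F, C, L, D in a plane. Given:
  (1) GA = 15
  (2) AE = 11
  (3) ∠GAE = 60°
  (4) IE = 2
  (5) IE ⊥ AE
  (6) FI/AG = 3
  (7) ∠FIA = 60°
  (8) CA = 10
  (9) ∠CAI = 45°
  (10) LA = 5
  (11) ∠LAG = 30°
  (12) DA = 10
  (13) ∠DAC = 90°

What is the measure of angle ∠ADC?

Step 1: By the law of cosines on triangle DAC: DC² = 10² + 10² − 2·10·10·cos(90°) = 200, so DC = 10·√2.
Step 2: By the inverse law of cosines on triangle ADC: cos(∠ADC) = (10² + (10·√2)² − 10²) / (2·10·10·√2) = 200/282.84 = 0.7071, so ∠ADC = 45°.

Therefore, the measure of angle ∠ADC = 45°.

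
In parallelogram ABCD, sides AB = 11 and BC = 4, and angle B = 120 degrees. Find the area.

Area = 11 * 4 * sin(120°) = 44 * sqrt(3)/2 = 22*sqrt(3)

22*sqrt(3)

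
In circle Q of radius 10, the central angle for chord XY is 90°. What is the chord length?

Chord length = 2r sin(θ/2)
= 2 × 10 × sin(90°/2)
= 2 × 10 × sin(45°)
= 10*sqrt(2)

10*sqrt(2)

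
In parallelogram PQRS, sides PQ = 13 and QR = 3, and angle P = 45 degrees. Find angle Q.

Opposite sides of a parallelogram are parallel, so consecutive angles form co-interior angles on a transversal.
Co-interior angles sum to 180°, giving angle Q = 180 - 45 = 135 degrees.

135 degrees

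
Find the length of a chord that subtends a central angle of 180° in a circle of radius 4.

Chord length = 2r sin(θ/2)
= 2 × 4 × sin(180°/2)
= 2 × 4 × sin(90°)
= 8

8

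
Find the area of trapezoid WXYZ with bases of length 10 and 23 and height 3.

Area = (10 + 23) * 3 / 2 = 99 / 2 = 99/2

99/2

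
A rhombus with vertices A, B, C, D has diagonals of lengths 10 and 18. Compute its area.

Area of a rhombus = (d1 * d2) / 2
Area = (10 * 18) / 2
Area = 180 / 2
Area = 90

90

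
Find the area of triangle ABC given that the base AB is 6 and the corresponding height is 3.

Area = (1/2) * base * height
Area = (1/2) * 6 * 3
Area = 9

9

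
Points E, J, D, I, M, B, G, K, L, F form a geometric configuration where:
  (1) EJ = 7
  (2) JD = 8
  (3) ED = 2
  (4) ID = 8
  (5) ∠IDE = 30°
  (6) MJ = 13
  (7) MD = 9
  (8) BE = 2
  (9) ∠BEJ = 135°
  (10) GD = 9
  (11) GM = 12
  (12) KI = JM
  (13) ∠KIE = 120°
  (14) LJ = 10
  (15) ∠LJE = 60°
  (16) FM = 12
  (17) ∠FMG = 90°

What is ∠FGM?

Step 1: By the law of cosines on triangle GMF: GF² = 12² + 12² − 2·12·12·cos(90°) = 288, so GF = 12·√2.
Step 2: By the inverse law of cosines on triangle FGM: cos(∠FGM) = ((12·√2)² + 12² − 12²) / (2·12·√2·12) = 288/407.29 = 0.7071, so ∠FGM = 45°.

Therefore, the measure of angle ∠FGM = 45°.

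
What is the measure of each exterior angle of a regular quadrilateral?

Each exterior angle of a regular n-gon is 360 / n.
For n = 4: 360 / 4 = 90 degrees.

90 degrees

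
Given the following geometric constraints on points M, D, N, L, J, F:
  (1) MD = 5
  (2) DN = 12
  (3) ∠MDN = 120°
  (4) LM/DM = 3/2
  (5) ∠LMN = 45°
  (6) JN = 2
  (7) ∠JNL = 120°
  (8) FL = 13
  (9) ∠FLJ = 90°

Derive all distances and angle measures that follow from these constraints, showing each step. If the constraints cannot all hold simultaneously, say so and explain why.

The constraints are consistent.

From the given relations:
  LM = 3/2·DM = 3/2·5 ≈ 7.5

Step 1: From MD = 5, DN = 12, and ∠MDN = 120°, by the law of cosines:
  MN² = MD² + DN² - 2·MD·DN·cos(120°) = 25 + 144 + 60 = 229
  MN ≈ 15.13

Step 2: From NM = 15.13, ML = 7.5, and ∠NML = 45°, by the law of cosines:
  NL² = NM² + ML² - 2·NM·ML·cos(45°) = 229 + 56.25 - 160.5 = 124.7
  NL ≈ 11.17

Step 3: From MD = 5, MN = 15.13, DN = 12, by the inverse law of cosines:
  cos(∠DMN) = (MD² + MN² - DN²) / (2·MD·MN)
  ∠DMN = 43.37°

Step 4: From ND = 12, NM = 15.13, DM = 5, by the inverse law of cosines:
  cos(∠DNM) = (ND² + NM² - DM²) / (2·ND·NM)
  ∠DNM = 16.63°

Step 5: From LN = 11.17, NJ = 2, and ∠LNJ = 120°, by the law of cosines:
  LJ² = LN² + NJ² - 2·LN·NJ·cos(120°) = 124.7 + 4 + 22.34 = 151.1
  LJ ≈ 12.29

Step 6: From NL = 11.17, NM = 15.13, LM = 7.5, by the inverse law of cosines:
  cos(∠LNM) = (NL² + NM² - LM²) / (2·NL·NM)
  ∠LNM = 28.35°

Step 7: From LM = 7.5, LN = 11.17, MN = 15.13, by the inverse law of cosines:
  cos(∠MLN) = (LM² + LN² - MN²) / (2·LM·LN)
  ∠MLN = 106.65°

Step 8: From JL = 12.29, LF = 13, and ∠JLF = 90°, by the law of cosines:
  JF² = JL² + LF² - 2·JL·LF·cos(90°) = 151.1 + 169 - 0 = 320.1
  JF ≈ 17.89

Step 9: From LJ = 12.29, LN = 11.17, JN = 2, by the inverse law of cosines:
  cos(∠JLN) = (LJ² + LN² - JN²) / (2·LJ·LN)
  ∠JLN = 8.1°

Step 10: From JL = 12.29, JN = 2, LN = 11.17, by the inverse law of cosines:
  cos(∠LJN) = (JL² + JN² - LN²) / (2·JL·JN)
  ∠LJN = 51.9°

Step 11: From JF = 17.89, JL = 12.29, FL = 13, by the inverse law of cosines:
  cos(∠FJL) = (JF² + JL² - FL²) / (2·JF·JL)
  ∠FJL = 46.6°

Step 12: From FJ = 17.89, FL = 13, JL = 12.29, by the inverse law of cosines:
  cos(∠JFL) = (FJ² + FL² - JL²) / (2·FJ·FL)
  ∠JFL = 43.4°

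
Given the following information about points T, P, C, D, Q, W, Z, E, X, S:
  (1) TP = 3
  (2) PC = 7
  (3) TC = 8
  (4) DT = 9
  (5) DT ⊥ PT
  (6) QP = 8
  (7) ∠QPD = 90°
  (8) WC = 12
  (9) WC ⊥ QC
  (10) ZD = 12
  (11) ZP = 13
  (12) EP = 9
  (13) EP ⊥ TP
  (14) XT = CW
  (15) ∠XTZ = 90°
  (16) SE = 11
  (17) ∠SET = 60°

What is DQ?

Step 1: By the law of cosines on triangle DTP: DP² = 9² + 3² − 2·9·3·cos(90°) = 90, so DP = 3·√10.
Step 2: By the law of cosines on triangle DPQ: DQ² = (3·√10)² + 8² − 2·3·√10·8·cos(90°) = 154, so DQ = √154.

Therefore, the length of DQ = √154.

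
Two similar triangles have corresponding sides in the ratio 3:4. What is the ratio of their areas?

The ratio of areas of similar triangles equals the square of the side ratio.
Side ratio = 3:4
Area ratio = (3/4)^2 = 9/16 = 9:16

9:16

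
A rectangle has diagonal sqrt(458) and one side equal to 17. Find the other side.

b = sqrt(d^2 - a^2) = sqrt(458 - 289) = sqrt(169) = 13

13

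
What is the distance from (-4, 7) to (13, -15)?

The horizontal distance is |13 - -4| = 17 and the vertical distance is |-15 - 7| = 22.
By the Pythagorean theorem, d = sqrt(17^2 + 22^2) = sqrt(773).

sqrt(773)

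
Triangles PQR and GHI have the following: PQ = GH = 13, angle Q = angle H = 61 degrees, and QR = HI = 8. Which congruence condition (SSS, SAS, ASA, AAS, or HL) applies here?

The given information provides:
PQ = GH = 13, angle Q = angle H = 61 degrees, and QR = HI = 8
This matches the SAS congruence theorem.
Two pairs of corresponding sides and the included angle are equal (Side-Angle-Side).

SAS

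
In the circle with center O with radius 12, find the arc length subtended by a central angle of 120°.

The full circumference is 2πr = 2π(12) = 24*pi.
The arc spans 120° out of 360°, which is a fraction of 1/3.
Arc length = 24*pi × 1/3 = 8*pi.

8*pi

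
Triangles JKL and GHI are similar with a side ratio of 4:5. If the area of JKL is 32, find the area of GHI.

Area ratio = (4/5)^2 = 16/25. Area of GHI = 32 * 25/16 = 50.

50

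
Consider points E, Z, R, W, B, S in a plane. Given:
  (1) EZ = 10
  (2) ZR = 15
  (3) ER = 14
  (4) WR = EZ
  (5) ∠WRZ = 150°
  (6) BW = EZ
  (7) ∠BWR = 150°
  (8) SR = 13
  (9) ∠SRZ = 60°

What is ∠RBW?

From the given relations: BW = EZ = 10; WR = EZ = 10.
Step 1: By the law of cosines on triangle BWR: BR² = 10² + 10² − 2·10·10·cos(150°) = 373.21, so BR ≈ 19.32.
Step 2: By the inverse law of cosines on triangle RBW: cos(∠RBW) = (19.32² + 10² − 10²) / (2·19.32·10) = 373.21/386.37 = 0.9659, so ∠RBW = 15°.

Therefore, the measure of angle ∠RBW = 15°.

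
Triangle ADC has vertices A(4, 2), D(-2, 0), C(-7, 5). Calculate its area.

Shoelace: Area = (1/2)|4(0-5) + -2(5-2) + -7(2-0)| = (1/2)(40) = 20

20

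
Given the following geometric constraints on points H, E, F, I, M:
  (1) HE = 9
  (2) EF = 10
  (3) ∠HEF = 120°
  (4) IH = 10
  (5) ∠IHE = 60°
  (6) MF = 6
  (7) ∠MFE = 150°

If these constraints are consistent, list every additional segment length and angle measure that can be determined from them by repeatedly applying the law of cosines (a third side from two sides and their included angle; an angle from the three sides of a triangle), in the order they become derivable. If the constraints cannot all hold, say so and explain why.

The constraints are consistent. Derivable facts, in order:
After 1 step:
- EI = √91
- EM ≈ 15.49
- HF ≈ 16.46
After 2 steps:
- ∠EFH = 28.26°
- ∠EHF = 31.74°
- ∠EIH = 54.79°
- ∠EMF = 18.83°
- ∠FEM = 11.17°
- ∠HEI = 65.21°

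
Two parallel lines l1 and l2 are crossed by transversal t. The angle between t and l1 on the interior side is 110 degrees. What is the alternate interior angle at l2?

Alternate interior angles formed by parallel lines and a transversal are equal.
The given angle is 110 degrees.
The alternate interior angle = 110 degrees.

110 degrees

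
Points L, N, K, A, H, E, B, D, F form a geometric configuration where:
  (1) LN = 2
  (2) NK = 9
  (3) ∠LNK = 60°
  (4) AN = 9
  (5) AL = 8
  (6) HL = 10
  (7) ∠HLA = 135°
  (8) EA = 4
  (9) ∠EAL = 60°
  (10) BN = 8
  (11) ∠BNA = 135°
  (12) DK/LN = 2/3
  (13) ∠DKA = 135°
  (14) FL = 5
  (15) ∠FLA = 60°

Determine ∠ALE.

Step 1: By the law of cosines on triangle LAE: LE² = 8² + 4² − 2·8·4·cos(60°) = 48, so LE = 4·√3.
Step 2: By the inverse law of cosines on triangle ALE: cos(∠ALE) = (8² + (4·√3)² − 4²) / (2·8·4·√3) = 96/110.85 = 0.866, so ∠ALE = 30°.

Therefore, the measure of angle ∠ALE = 30°.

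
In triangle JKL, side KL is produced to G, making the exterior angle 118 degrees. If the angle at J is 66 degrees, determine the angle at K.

The exterior angle theorem states that an exterior angle equals the sum of the two non-adjacent interior angles.
So 118 = 66 + angle K, which gives angle K = 118 - 66 = 52 degrees.

52 degrees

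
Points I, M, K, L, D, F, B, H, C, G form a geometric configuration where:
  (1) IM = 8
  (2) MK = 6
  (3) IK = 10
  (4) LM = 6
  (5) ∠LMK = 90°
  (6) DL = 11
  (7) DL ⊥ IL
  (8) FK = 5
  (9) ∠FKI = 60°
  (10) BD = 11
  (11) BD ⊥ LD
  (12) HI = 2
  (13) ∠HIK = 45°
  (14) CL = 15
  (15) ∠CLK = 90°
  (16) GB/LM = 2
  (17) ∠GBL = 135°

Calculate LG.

From the given relations: GB = 2·LM = 2·6 = 12.
Step 1: By the law of cosines on triangle LDB: LB² = 11² + 11² − 2·11·11·cos(90°) = 242, so LB = 11·√2.
Step 2: By the law of cosines on triangle LBG: LG² = (11·√2)² + 12² − 2·11·√2·12·cos(135°) = 650, so LG = 5·√26.

Therefore, the length of LG = 5·√26.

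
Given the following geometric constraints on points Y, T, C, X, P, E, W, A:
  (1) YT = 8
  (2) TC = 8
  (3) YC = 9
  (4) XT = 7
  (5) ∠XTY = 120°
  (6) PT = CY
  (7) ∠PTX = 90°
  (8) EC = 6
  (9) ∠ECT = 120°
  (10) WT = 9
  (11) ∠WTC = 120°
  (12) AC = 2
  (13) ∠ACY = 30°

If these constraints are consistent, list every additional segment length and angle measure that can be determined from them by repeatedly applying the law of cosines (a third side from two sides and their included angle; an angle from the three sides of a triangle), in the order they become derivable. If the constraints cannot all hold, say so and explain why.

The constraints are consistent. Derivable facts, in order:
After 1 step:
- CW ≈ 14.73
- TE = 2·√37
- XP = √130
- YA ≈ 7.34
- YX = 13
- ∠CTY = 68.46°
- ∠CYT = 55.77°
- ∠TCY = 55.77°
After 2 steps:
- ∠AYC = 7.83°
- ∠CAY = 142.17°
- ∠CET = 34.72°
- ∠CTE = 25.28°
- ∠CWT = 28.05°
- ∠PXT = 52.13°
- ∠TCW = 31.95°
- ∠TPX = 37.87°
- ∠TXY = 32.2°
- ∠TYX = 27.8°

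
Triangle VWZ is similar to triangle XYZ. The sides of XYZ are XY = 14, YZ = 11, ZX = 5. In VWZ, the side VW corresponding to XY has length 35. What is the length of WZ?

Similar triangles have proportional sides. Setting up the proportion:
VW / XY = WZ / YZ
35 / 14 = WZ / 11
WZ = 11 * 35 / 14 = 55/2.

55/2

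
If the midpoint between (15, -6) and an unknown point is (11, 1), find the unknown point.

Using the midpoint formula: M = ((x1 + x2)/2, (y1 + y2)/2)
We know M = (11, 1) and S = (15, -6)
For x: 11 = (15 + x2)/2, so x2 = 2*11 - 15 = 7
For y: 1 = (-6 + y2)/2, so y2 = 2*1 - -6 = 8
Q = (7, 8)

(7, 8)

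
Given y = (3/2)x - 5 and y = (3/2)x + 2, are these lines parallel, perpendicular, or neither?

Slope of line 1: m1 = 3/2
Slope of line 2: m2 = 3/2
m1 = m2, so the lines are parallel.

Parallel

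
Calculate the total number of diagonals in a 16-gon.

Total line segments between 16 vertices = C(16,2) = 120.
Subtract the 16 sides: 120 - 16 = 104 diagonals.

104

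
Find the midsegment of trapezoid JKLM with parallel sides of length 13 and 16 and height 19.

The midsegment of a trapezoid = (base1 + base2) / 2
midsegment = (13 + 16) / 2
midsegment = 29 / 2
midsegment = 29/2

29/2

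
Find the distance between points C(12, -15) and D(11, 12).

The horizontal distance is |11 - 12| = 1 and the vertical distance is |12 - -15| = 27.
By the Pythagorean theorem, d = sqrt(1^2 + 27^2) = sqrt(730).

sqrt(730)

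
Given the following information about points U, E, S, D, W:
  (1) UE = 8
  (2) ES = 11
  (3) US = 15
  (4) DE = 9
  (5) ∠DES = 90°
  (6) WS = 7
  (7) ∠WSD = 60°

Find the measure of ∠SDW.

Step 1: By the law of cosines on triangle DES: DS² = 9² + 11² − 2·9·11·cos(90°) = 202, so DS ≈ 14.21.
Step 2: By the law of cosines on triangle DSW: DW² = 14.21² + 7² − 2·14.21·7·cos(60°) = 151.51, so DW ≈ 12.31.
Step 3: By the inverse law of cosines on triangle SDW: cos(∠SDW) = (14.21² + 12.31² − 7²) / (2·14.21·12.31) = 304.51/349.89 = 0.8703, so ∠SDW = 29.51°.

Therefore, the measure of angle ∠SDW = 29.51°.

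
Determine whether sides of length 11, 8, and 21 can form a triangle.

Check the triangle inequality: 11 + 8 = 19 ≤ 21.
Since the sum of two sides does not exceed the third, no triangle can be formed.

No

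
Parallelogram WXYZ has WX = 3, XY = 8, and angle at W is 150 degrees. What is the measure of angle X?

Consecutive angles are supplementary: angle X = 180 - 150 = 30 degrees.

30 degrees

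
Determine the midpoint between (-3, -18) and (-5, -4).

The midpoint is the average of the coordinates:
x: (-3 + -5)/2 = -4
y: (-18 + -4)/2 = -11
Midpoint = (-4, -11)

(-4, -11)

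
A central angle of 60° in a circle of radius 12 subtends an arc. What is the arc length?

The full circumference is 2πr = 2π(12) = 24*pi.
The arc spans 60° out of 360°, which is a fraction of 1/6.
Arc length = 24*pi × 1/6 = 4*pi.

4*pi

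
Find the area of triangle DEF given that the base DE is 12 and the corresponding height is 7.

Area = (1/2)(12)(7) = 42

42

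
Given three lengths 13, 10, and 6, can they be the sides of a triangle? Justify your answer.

For three segments to close into a triangle, no single side can be as long as the other two combined.
The longest side is 13, and 6 + 10 = 16 > 13.
A triangle can be formed.

Yes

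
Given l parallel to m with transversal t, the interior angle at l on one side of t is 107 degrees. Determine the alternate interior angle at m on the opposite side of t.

Alternate interior angles lie on opposite sides of the transversal, between the parallel lines.
By the alternate interior angle theorem, they are equal: 107 degrees.

107 degrees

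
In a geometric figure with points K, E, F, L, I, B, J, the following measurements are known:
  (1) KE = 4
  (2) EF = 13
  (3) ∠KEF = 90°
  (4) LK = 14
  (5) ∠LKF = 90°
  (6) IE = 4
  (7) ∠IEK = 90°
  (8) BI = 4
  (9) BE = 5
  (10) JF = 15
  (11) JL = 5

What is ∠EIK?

Step 1: By the law of cosines on triangle IEK: IK² = 4² + 4² − 2·4·4·cos(90°) = 32, so IK = 4·√2.
Step 2: By the inverse law of cosines on triangle EIK: cos(∠EIK) = (4² + (4·√2)² − 4²) / (2·4·4·√2) = 32/45.25 = 0.7071, so ∠EIK = 45°.

Therefore, the measure of angle ∠EIK = 45°.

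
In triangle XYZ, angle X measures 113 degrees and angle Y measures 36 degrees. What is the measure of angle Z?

By the triangle angle sum property, the three interior angles of any triangle add up to 180°.
We know angle X = 113° and angle Y = 36°, so their sum is 149°.
Therefore angle Z = 180° - 149° = 31°.

31 degrees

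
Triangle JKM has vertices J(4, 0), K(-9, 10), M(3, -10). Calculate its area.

The Shoelace formula computes the area from vertex coordinates by summing cross products.
For vertices (4,0), (-9,10), (3,-10):
Signed sum = 4*10 - -9*0 + -9*-10 - 3*10 + 3*0 - 4*-10
= 40 + 60 + 40 = 140
Area = (1/2)|140| = 70.

70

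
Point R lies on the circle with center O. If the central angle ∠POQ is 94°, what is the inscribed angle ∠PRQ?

By the inscribed angle theorem, the inscribed angle is half the central angle.
Inscribed angle = 94° / 2 = 47°

47°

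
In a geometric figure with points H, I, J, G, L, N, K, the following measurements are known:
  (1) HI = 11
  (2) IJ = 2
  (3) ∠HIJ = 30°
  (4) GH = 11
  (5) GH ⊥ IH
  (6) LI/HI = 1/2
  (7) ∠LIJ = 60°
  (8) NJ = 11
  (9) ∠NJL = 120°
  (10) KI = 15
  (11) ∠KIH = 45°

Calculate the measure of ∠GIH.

Step 1: By the law of cosines on triangle IHG: IG² = 11² + 11² − 2·11·11·cos(90°) = 242, so IG = 11·√2.
Step 2: By the inverse law of cosines on triangle GIH: cos(∠GIH) = ((11·√2)² + 11² − 11²) / (2·11·√2·11) = 242/342.24 = 0.7071, so ∠GIH = 45°.

Therefore, the measure of angle ∠GIH = 45°.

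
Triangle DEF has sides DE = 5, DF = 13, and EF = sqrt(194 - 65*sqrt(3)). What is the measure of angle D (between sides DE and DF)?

When all three sides of a triangle are known, the law of cosines can be rearranged to find any angle.
cos(C) = (a² + b² - c²) / (2ab) gives cos(D) = sqrt(3)/2.
Taking the inverse cosine: D = 30°.

30°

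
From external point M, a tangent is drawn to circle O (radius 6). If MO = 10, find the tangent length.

tangent = √(d² - r²) = √(10² - 6²) = √(100 - 36) = √64 = 8

8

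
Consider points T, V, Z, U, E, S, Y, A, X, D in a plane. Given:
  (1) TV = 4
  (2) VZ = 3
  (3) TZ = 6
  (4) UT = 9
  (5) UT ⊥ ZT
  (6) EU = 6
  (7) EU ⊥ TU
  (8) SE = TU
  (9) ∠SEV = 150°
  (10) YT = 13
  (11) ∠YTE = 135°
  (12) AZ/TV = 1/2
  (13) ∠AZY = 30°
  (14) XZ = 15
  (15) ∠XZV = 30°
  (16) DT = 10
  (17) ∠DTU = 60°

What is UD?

Step 1: By the law of cosines on triangle UTD: UD² = 9² + 10² − 2·9·10·cos(60°) = 91, so UD = √91.

Therefore, the length of UD = √91.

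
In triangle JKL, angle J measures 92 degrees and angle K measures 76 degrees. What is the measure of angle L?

angle L = 180 - 92 - 76 = 12 degrees.

12 degrees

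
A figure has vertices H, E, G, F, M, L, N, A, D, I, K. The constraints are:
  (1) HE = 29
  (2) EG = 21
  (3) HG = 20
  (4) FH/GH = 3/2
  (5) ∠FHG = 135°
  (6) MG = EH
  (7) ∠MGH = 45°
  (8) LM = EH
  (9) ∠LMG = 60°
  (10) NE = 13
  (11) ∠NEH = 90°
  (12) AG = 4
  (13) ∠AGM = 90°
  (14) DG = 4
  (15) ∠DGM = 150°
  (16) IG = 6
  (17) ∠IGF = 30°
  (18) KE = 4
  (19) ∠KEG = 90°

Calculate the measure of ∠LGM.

From the given relations: MG = EH = 29; LM = EH = 29.
Step 1: By the law of cosines on triangle GML: GL² = 29² + 29² − 2·29·29·cos(60°) = 841, so GL = 29.
Step 2: By the inverse law of cosines on triangle LGM: cos(∠LGM) = (29² + 29² − 29²) / (2·29·29) = 841/1682 = 0.5, so ∠LGM = 60°.

Therefore, the measure of angle ∠LGM = 60°.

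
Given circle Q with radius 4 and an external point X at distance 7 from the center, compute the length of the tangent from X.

Let T be the point of tangency. Then QT ⊥ XT (radius ⊥ tangent).
In right triangle QTX: QX² = QT² + XT²
7² = 4² + XT²
XT² = 33, XT = sqrt(33)

sqrt(33)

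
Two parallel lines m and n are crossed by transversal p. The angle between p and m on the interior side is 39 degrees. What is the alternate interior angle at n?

Alternate interior angles are equal: 39 degrees.

39 degrees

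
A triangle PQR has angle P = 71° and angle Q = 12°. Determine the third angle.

By the triangle angle sum property, the three interior angles of any triangle add up to 180°.
We know angle P = 71° and angle Q = 12°, so their sum is 83°.
Therefore angle R = 180° - 83° = 97°.

97 degrees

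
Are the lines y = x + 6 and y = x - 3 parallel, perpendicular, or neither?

Slope of line 1: m1 = 1
Slope of line 2: m2 = 1
Two lines are parallel if and only if they have equal slopes (or both are vertical).
Here m1 = m2 = 1, confirming the lines are parallel.

Parallel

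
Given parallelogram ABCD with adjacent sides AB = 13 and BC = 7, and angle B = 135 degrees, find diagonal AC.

Law of cosines: d^2 = 13^2 + 7^2 - 2(13)(7)cos(135°) = 91*sqrt(2) + 218, so d = sqrt(91*sqrt(2) + 218).

sqrt(91*sqrt(2) + 218)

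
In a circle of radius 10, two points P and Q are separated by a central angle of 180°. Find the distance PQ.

Chord = 2(10) sin(90°) = 20

20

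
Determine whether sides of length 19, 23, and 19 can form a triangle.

Check all three triangle inequalities:
19 + 23 = 42 > 19 ✓
19 + 19 = 38 > 23 ✓
23 + 19 = 42 > 19 ✓
All conditions hold, so these sides form a valid triangle.

Yes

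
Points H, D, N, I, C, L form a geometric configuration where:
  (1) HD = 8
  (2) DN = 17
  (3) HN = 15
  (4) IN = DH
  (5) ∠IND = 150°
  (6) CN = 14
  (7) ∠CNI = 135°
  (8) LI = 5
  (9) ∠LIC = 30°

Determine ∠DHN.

Step 1: By the inverse law of cosines on triangle DHN: cos(∠DHN) = (8² + 15² − 17²) / (2·8·15) = 0/240 = 0, so ∠DHN = 90°.

Therefore, the measure of angle ∠DHN = 90°.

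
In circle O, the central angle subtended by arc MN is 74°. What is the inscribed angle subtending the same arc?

An inscribed angle intercepts an arc from a point on the circle, while the central angle intercepts the same arc from the center.
The inscribed angle is always half the central angle: 74° / 2 = 37°.

37°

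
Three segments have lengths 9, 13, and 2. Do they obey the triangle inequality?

Check the triangle inequality: 9 + 2 = 11 ≤ 13.
Since the sum of two sides does not exceed the third, no triangle can be formed.

No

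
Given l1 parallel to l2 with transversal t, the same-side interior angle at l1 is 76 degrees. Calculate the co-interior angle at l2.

Co-interior angles (same-side interior) formed by parallel lines and a transversal are supplementary (sum to 180 degrees).
The given angle is 76 degrees.
The co-interior angle = 180 - 76 = 104 degrees.

104 degrees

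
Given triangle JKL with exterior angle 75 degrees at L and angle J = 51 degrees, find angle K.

By the exterior angle theorem: exterior angle = sum of remote interior angles.
75 = 51 + angle K
angle K = 75 - 51 = 24 degrees

24 degrees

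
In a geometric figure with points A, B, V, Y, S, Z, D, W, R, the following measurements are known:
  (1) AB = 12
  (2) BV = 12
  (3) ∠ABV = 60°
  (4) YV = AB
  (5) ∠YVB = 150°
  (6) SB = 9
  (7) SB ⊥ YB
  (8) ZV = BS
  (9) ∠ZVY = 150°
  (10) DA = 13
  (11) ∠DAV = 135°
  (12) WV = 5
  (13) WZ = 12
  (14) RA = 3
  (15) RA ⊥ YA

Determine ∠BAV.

Step 1: By the law of cosines on triangle ABV: AV² = 12² + 12² − 2·12·12·cos(60°) = 144, so AV = 12.
Step 2: By the inverse law of cosines on triangle BAV: cos(∠BAV) = (12² + 12² − 12²) / (2·12·12) = 144/288 = 0.5, so ∠BAV = 60°.

Therefore, the measure of angle ∠BAV = 60°.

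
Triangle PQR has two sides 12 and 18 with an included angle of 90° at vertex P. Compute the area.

Area = (1/2) * PQ * PR * sin(P)
Area = (1/2) * 12 * 18 * sin(90°)
Area = (1/2) * 12 * 18 * 1
Area = 108

108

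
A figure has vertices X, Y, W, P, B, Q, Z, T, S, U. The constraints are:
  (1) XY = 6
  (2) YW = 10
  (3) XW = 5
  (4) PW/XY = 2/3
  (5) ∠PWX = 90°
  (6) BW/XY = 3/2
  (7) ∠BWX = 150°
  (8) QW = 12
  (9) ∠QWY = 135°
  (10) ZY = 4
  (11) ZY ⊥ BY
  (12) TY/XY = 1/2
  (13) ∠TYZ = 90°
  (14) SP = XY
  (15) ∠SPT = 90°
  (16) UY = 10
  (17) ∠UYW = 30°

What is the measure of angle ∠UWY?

Step 1: By the law of cosines on triangle WYU: WU² = 10² + 10² − 2·10·10·cos(30°) = 26.79, so WU ≈ 5.18.
Step 2: By the inverse law of cosines on triangle UWY: cos(∠UWY) = (5.18² + 10² − 10²) / (2·5.18·10) = 26.79/103.53 = 0.2588, so ∠UWY = 75°.

Therefore, the measure of angle ∠UWY = 75°.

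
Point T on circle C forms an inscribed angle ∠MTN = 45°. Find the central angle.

The inscribed angle theorem states that a central angle is always twice any inscribed angle that subtends the same arc.
Since the inscribed angle is 45°, the central angle = 2 × 45° = 90°.

90°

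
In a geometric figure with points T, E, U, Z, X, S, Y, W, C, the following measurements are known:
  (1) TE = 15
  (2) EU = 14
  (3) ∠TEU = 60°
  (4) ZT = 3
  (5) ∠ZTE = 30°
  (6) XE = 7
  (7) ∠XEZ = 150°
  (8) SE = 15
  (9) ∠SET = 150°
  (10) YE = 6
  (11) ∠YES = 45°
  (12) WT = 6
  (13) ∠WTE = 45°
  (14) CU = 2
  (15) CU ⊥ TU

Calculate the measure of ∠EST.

Step 1: By the law of cosines on triangle SET: ST² = 15² + 15² − 2·15·15·cos(150°) = 839.71, so ST ≈ 28.98.
Step 2: By the inverse law of cosines on triangle EST: cos(∠EST) = (15² + 28.98² − 15²) / (2·15·28.98) = 839.71/869.33 = 0.9659, so ∠EST = 15°.

Therefore, the measure of angle ∠EST = 15°.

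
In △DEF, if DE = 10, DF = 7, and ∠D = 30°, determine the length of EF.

Law of cosines: EF^2 = 10^2 + 7^2 - 2(10)(7)cos(30°) = 149 - 70*sqrt(3), so EF = sqrt(149 - 70*sqrt(3)).

sqrt(149 - 70*sqrt(3))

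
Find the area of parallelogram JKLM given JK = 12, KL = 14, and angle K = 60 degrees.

The area of a parallelogram equals the product of two adjacent sides times the sine of the included angle.
This is because the height equals 14 * sin(60°) = 7*sqrt(3).
Area = 12 * 7*sqrt(3) = 84*sqrt(3)

84*sqrt(3)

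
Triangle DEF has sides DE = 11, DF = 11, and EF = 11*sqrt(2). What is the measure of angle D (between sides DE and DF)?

By the inverse law of cosines: cos(D) = (DE² + DF² - EF²) / (2 × DE × DF)
cos(D) = (11² + 11² - (11*sqrt(2))²) / (2 × 11 × 11)
cos(D) = (121 + 121 - (242)) / 242
cos(D) = 0
D = arccos(0) = 90°

90°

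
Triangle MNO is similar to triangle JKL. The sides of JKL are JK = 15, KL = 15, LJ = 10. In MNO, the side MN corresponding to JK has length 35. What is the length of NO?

k = 35/15 = 7/3. NO = 7/3 * 15 = 35.

35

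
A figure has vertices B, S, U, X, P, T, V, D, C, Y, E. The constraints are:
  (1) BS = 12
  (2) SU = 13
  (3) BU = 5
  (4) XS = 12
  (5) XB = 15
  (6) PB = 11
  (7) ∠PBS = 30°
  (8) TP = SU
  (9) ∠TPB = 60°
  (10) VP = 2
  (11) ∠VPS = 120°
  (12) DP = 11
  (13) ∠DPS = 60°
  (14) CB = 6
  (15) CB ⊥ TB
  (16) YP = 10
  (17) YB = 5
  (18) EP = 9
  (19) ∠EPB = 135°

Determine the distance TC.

From the given relations: TP = SU = 13.
Step 1: By the law of cosines on triangle BPT: BT² = 11² + 13² − 2·11·13·cos(60°) = 147, so BT = 7·√3.
Step 2: By the law of cosines on triangle TBC: TC² = (7·√3)² + 6² − 2·7·√3·6·cos(90°) = 183, so TC = √183.

Therefore, the length of TC = √183.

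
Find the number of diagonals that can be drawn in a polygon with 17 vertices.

Each of the 17 vertices connects to 14 non-adjacent vertices via diagonals.
Total connections = 17 × 14 = 238, but each diagonal is counted twice.
Number of diagonals = 238 / 2 = 119.

119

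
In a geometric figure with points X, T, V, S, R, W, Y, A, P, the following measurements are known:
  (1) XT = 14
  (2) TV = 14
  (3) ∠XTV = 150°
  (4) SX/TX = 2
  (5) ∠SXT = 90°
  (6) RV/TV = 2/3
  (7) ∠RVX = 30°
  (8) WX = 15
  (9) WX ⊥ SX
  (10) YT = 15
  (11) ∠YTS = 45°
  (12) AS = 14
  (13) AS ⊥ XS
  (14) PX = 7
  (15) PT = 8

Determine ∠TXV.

Step 1: By the law of cosines on triangle XTV: XV² = 14² + 14² − 2·14·14·cos(150°) = 731.48, so XV ≈ 27.05.
Step 2: By the inverse law of cosines on triangle TXV: cos(∠TXV) = (14² + 27.05² − 14²) / (2·14·27.05) = 731.48/757.29 = 0.9659, so ∠TXV = 15°.

Therefore, the measure of angle ∠TXV = 15°.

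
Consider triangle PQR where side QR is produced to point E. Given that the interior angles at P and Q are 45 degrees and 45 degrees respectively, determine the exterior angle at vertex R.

By the exterior angle theorem, an exterior angle of a triangle equals the sum of the two remote interior angles.
Exterior angle = angle P + angle Q
Exterior angle = 45 + 45 = 90 degrees

90 degrees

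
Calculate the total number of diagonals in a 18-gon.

Total line segments between 18 vertices = C(18,2) = 153.
Subtract the 18 sides: 153 - 18 = 135 diagonals.

135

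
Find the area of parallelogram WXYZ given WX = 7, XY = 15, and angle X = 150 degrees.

Area = 7 * 15 * sin(150°) = 105 * 1/2 = 105/2

105/2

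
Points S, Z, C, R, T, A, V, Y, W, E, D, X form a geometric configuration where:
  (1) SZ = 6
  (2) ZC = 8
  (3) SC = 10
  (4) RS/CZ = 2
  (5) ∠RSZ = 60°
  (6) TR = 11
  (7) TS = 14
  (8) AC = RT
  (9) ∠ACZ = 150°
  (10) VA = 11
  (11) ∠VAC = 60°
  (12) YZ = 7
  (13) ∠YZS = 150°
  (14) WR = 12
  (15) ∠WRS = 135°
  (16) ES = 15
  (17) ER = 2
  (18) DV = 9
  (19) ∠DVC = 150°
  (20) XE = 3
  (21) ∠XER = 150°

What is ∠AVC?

From the given relations: AC = RT = 11.
Step 1: By the law of cosines on triangle VAC: VC² = 11² + 11² − 2·11·11·cos(60°) = 121, so VC = 11.
Step 2: By the inverse law of cosines on triangle AVC: cos(∠AVC) = (11² + 11² − 11²) / (2·11·11) = 121/242 = 0.5, so ∠AVC = 60°.

Therefore, the measure of angle ∠AVC = 60°.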